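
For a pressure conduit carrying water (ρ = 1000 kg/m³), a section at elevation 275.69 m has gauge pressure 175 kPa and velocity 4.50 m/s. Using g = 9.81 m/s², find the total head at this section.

Pressure head ψ = P/(ρg) = 175×1000 / (1000 × 9.81) = 17.84 m.
Velocity head = v²/(2g) = 4.50² / (2 × 9.81) = 1.032 m.
h = z + ψ + v²/(2g) = 275.69 + 17.84 + 1.032 = 294.56 m.

h ≈ 294.56 m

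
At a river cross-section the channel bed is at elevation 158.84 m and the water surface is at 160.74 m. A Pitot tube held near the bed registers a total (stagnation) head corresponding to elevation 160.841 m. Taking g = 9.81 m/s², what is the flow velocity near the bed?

Near the bed, under hydrostatic conditions, the piezometric head (z + ψ) equals the free-surface elevation, 160.74 m.
Velocity head = total − piezometric = 160.841 − 160.74 = 0.101 m.
v = √(2g·h_v) = √(2 × 9.81 × 0.101) = 1.41 m/s.

v ≈ 1.41 m/s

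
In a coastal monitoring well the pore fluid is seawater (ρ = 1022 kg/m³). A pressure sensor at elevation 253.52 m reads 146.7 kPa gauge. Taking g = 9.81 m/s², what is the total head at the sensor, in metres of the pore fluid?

h ≈ 268.15 m

ψ = P/(ρg) = 146.7×1000 / (1022 × 9.81) = 14.63 m.
h = z + ψ = 253.52 + 14.63 = 268.15 m.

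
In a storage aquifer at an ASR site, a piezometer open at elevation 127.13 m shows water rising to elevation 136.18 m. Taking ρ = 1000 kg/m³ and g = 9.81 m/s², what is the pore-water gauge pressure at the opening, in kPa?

P ≈ 88.8 kPa

Pressure head ψ = h − z = 136.18 − 127.13 = 9.05 m.
P = ρgψ = 1000 × 9.81 × 9.05 = 88780 Pa ≈ 88.8 kPa.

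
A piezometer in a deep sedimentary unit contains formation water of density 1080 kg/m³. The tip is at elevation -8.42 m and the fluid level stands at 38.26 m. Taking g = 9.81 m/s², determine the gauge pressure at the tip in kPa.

P ≈ 495 kPa

Pressure head ψ = h − z = 38.26 − (-8.42) = 46.68 m.
P = ρgψ = 1080 × 9.81 × 46.68 = 494565 Pa ≈ 495 kPa.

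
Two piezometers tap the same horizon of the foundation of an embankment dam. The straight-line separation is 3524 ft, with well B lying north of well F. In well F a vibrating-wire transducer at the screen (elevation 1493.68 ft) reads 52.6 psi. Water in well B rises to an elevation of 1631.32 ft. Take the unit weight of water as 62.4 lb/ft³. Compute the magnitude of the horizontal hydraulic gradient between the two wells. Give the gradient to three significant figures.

i ≈ 0.00461

Pressure head at well F: ψ = 144·P/γ = 144 × 52.6 / 62.4 = 121.38 ft.
Total head at well F: h = z + ψ = 1493.68 + 121.38 = 1615.06 ft.
Total head at well B: h = 1631.32 ft (water level in the piezometer is the total head).
Head difference: h(well F) − h(well B) = 1615.06 − 1631.32 = -16.26 ft.
Hydraulic gradient: i = |Δh| / L = 16.26 / 3524 = 0.00461.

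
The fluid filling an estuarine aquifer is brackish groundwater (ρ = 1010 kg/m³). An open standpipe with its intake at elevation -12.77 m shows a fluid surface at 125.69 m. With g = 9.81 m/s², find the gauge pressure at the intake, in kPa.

Pressure head ψ = h − z = 125.69 − (-12.77) = 138.46 m.
P = ρgψ = 1010 × 9.81 × 138.46 = 1371876 Pa ≈ 1370 kPa.

P ≈ 1370 kPa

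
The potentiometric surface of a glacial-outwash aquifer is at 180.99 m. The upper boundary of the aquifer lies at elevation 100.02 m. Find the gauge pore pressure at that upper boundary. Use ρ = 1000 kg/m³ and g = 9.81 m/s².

P ≈ 794 kPa

Pressure head at the aquifer top: ψ = h − z = 180.99 − 100.02 = 80.97 m.
P = ρgψ = 1000 × 9.81 × 80.97 = 794316 Pa ≈ 794 kPa.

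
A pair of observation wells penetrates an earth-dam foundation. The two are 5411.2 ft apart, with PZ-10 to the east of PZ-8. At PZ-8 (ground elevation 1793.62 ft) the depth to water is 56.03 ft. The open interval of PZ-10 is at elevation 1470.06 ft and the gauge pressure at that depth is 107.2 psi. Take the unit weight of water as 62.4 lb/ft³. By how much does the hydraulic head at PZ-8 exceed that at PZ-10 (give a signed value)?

Δh ≈ 20.15 ft

Total head at PZ-8: h = 1793.62 − 56.03 = 1737.59 ft.
Pressure head at PZ-10: ψ = 144·P/γ = 144 × 107.2 / 62.4 = 247.38 ft.
Total head at PZ-10: h = z + ψ = 1470.06 + 247.38 = 1717.44 ft.
Head difference: h(PZ-8) − h(PZ-10) = 1737.59 − 1717.44 = 20.15 ft.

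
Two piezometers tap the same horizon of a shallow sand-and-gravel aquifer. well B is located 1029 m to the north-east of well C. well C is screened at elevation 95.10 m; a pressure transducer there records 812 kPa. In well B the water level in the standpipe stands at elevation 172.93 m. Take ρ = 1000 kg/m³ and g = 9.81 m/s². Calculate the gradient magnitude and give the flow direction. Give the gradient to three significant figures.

i ≈ 0.00480; groundwater flows toward the north-east

Pressure head at well C: ψ = P/(ρg) = 812×1000 / (1000 × 9.81) = 82.77 m.
Total head at well C: h = z + ψ = 95.10 + 82.77 = 177.87 m.
Total head at well B: h = 172.93 m (water level in the piezometer is the total head).
Head difference: h(well C) − h(well B) = 177.87 − 172.93 = 4.94 m.
Hydraulic gradient: i = |Δh| / L = 4.94 / 1029 = 0.00480.
Flow is from higher to lower head: from well C toward well B, i.e. toward the north-east.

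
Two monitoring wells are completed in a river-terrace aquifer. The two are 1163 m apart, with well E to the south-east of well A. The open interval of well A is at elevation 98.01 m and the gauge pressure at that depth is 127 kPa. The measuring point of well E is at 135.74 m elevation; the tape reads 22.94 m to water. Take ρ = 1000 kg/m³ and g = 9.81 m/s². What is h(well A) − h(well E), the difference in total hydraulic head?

Pressure head at well A: ψ = P/(ρg) = 127×1000 / (1000 × 9.81) = 12.95 m.
Total head at well A: h = z + ψ = 98.01 + 12.95 = 110.96 m.
Total head at well E: h = 135.74 − 22.94 = 112.80 m.
Head difference: h(well A) − h(well E) = 110.96 − 112.80 = -1.84 m.

Δh ≈ -1.84 m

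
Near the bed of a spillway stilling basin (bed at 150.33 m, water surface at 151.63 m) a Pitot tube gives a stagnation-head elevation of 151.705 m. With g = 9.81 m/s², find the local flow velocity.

v ≈ 1.21 m/s

Near the bed, under hydrostatic conditions, the piezometric head (z + ψ) equals the free-surface elevation, 151.63 m.
Velocity head = total − piezometric = 151.705 − 151.63 = 0.075 m.
v = √(2g·h_v) = √(2 × 9.81 × 0.075) = 1.21 m/s.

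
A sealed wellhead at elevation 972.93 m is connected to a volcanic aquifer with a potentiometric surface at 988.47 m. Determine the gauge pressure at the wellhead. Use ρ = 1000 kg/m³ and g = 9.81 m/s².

P ≈ 152 kPa

Head above the cap: Δh = 988.47 − 972.93 = 15.54 m.
P = ρgΔh = 1000 × 9.81 × 15.54 = 152447 Pa ≈ 152 kPa.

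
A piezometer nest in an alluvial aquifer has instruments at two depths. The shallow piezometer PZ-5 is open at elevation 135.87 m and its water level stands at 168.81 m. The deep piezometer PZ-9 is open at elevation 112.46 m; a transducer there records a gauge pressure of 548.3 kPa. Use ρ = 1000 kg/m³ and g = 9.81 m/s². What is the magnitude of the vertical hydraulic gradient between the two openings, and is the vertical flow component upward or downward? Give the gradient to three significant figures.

|i_v| ≈ 0.0196; vertical flow is downward

Total head at PZ-5: h = 168.81 m (water level in the standpipe).
Pressure head at PZ-9: ψ = P/(ρg) = 548.3×1000 / (1000 × 9.81) = 55.89 m.
Total head at PZ-9: h = z + ψ = 112.46 + 55.89 = 168.35 m.
Δh = h(PZ-5) − h(PZ-9) = 168.81 − 168.35 = 0.46 m.
Vertical separation Δz = 135.87 − 112.46 = 23.41 m.
|i_v| = |Δh| / Δz = 0.46 / 23.41 = 0.0196.
Head is higher in the shallow piezometer, so vertical flow is downward (recharge condition).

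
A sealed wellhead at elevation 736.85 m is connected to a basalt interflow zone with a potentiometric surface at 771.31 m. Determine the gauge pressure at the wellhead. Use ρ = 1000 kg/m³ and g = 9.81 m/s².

P ≈ 338 kPa

Head above the cap: Δh = 771.31 − 736.85 = 34.46 m.
P = ρgΔh = 1000 × 9.81 × 34.46 = 338053 Pa ≈ 338 kPa.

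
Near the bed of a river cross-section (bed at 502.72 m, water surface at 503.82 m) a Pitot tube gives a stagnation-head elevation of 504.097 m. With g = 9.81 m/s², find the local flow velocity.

Near the bed, under hydrostatic conditions, the piezometric head (z + ψ) equals the free-surface elevation, 503.82 m.
Velocity head = total − piezometric = 504.097 − 503.82 = 0.277 m.
v = √(2g·h_v) = √(2 × 9.81 × 0.277) = 2.33 m/s.

v ≈ 2.33 m/s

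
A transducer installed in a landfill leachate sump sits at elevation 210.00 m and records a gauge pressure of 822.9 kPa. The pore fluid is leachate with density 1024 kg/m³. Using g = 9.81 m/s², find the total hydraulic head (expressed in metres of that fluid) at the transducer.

h ≈ 291.92 m

ψ = P/(ρg) = 822.9×1000 / (1024 × 9.81) = 81.92 m.
h = z + ψ = 210.00 + 81.92 = 291.92 m.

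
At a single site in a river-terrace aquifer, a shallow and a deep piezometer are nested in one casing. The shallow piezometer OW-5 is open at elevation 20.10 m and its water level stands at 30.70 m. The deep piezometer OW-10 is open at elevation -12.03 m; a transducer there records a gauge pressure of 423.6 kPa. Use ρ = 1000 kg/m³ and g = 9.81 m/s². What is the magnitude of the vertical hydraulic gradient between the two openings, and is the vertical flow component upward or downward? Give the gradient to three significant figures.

|i_v| ≈ 0.0140; vertical flow is upward

Total head at OW-5: h = 30.70 m (water level in the standpipe).
Pressure head at OW-10: ψ = P/(ρg) = 423.6×1000 / (1000 × 9.81) = 43.18 m.
Total head at OW-10: h = z + ψ = -12.03 + 43.18 = 31.15 m.
Δh = h(OW-5) − h(OW-10) = 30.70 − 31.15 = -0.45 m.
Vertical separation Δz = 20.10 − (-12.03) = 32.13 m.
|i_v| = |Δh| / Δz = 0.45 / 32.13 = 0.0140.
Head is higher in the deep piezometer, so vertical flow is upward (discharge condition).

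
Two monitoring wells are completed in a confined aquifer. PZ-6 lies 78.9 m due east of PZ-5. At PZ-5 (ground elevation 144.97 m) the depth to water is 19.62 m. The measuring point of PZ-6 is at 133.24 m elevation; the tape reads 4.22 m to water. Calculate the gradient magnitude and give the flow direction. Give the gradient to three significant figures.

Total head at PZ-5: h = 144.97 − 19.62 = 125.35 m.
Total head at PZ-6: h = 133.24 − 4.22 = 129.02 m.
Head difference: h(PZ-5) − h(PZ-6) = 125.35 − 129.02 = -3.67 m.
Hydraulic gradient: i = |Δh| / L = 3.67 / 78.9 = 0.0465.
Flow is from higher to lower head: from PZ-6 toward PZ-5, i.e. toward the west.

i ≈ 0.0465; groundwater flows toward the west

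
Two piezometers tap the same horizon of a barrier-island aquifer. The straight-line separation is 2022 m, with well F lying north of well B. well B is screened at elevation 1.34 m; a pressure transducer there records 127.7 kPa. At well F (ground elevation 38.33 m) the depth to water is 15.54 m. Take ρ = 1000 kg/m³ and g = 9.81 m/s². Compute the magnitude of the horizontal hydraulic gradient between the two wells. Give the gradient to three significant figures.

Pressure head at well B: ψ = P/(ρg) = 127.7×1000 / (1000 × 9.81) = 13.02 m.
Total head at well B: h = z + ψ = 1.34 + 13.02 = 14.36 m.
Total head at well F: h = 38.33 − 15.54 = 22.79 m.
Head difference: h(well B) − h(well F) = 14.36 − 22.79 = -8.43 m.
Hydraulic gradient: i = |Δh| / L = 8.43 / 2022 = 0.00417.

i ≈ 0.00417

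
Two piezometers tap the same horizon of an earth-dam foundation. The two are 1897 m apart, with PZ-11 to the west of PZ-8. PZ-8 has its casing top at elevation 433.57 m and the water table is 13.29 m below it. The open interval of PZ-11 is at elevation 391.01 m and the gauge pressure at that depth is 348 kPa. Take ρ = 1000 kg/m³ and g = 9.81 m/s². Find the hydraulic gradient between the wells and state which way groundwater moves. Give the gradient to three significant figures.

i ≈ 0.00327; groundwater flows toward the east

Total head at PZ-8: h = 433.57 − 13.29 = 420.28 m.
Pressure head at PZ-11: ψ = P/(ρg) = 348×1000 / (1000 × 9.81) = 35.47 m.
Total head at PZ-11: h = z + ψ = 391.01 + 35.47 = 426.48 m.
Head difference: h(PZ-8) − h(PZ-11) = 420.28 − 426.48 = -6.20 m.
Hydraulic gradient: i = |Δh| / L = 6.20 / 1897 = 0.00327.
Flow is from higher to lower head: from PZ-11 toward PZ-8, i.e. toward the east.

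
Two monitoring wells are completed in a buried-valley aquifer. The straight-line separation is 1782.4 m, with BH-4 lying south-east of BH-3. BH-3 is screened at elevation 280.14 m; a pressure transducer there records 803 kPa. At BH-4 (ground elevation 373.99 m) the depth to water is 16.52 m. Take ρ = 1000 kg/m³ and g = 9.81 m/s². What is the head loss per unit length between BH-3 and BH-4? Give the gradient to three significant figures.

i ≈ 0.00254 m/m

Pressure head at BH-3: ψ = P/(ρg) = 803×1000 / (1000 × 9.81) = 81.86 m.
Total head at BH-3: h = z + ψ = 280.14 + 81.86 = 362.00 m.
Total head at BH-4: h = 373.99 − 16.52 = 357.47 m.
Head difference: h(BH-3) − h(BH-4) = 362.00 − 357.47 = 4.53 m.
Hydraulic gradient: i = |Δh| / L = 4.53 / 1782.4 = 0.00254.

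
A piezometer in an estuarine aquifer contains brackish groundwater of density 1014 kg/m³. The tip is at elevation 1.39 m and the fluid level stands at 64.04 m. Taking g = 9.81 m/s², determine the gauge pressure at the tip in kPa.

Pressure head ψ = h − z = 64.04 − 1.39 = 62.65 m.
P = ρgψ = 1014 × 9.81 × 62.65 = 623201 Pa ≈ 623 kPa.

P ≈ 623 kPa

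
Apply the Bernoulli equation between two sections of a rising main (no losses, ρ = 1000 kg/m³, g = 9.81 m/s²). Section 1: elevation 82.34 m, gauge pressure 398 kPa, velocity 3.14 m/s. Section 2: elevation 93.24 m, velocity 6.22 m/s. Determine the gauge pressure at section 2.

Pressure head at 1: ψ₁ = P₁/(ρg) = 398×1000 / (1000 × 9.81) = 40.57 m.
Velocity heads: v₁²/2g = 3.14²/19.62 = 0.503 m; v₂²/2g = 6.22²/19.62 = 1.972 m.
Total head H = z₁ + ψ₁ + v₁²/2g = 82.34 + 40.57 + 0.503 = 123.41 m.
ψ₂ = H − z₂ − v₂²/2g = 123.41 − 93.24 − 1.972 = 28.20 m.
P₂ = ρgψ₂ = 1000 × 9.81 × 28.20 ≈ 277 kPa.

P₂ ≈ 277 kPa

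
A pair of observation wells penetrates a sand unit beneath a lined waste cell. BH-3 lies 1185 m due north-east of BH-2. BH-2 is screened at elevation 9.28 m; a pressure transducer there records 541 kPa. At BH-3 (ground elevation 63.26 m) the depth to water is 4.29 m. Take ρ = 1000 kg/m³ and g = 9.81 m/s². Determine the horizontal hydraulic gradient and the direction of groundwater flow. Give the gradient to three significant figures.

Pressure head at BH-2: ψ = P/(ρg) = 541×1000 / (1000 × 9.81) = 55.15 m.
Total head at BH-2: h = z + ψ = 9.28 + 55.15 = 64.43 m.
Total head at BH-3: h = 63.26 − 4.29 = 58.97 m.
Head difference: h(BH-2) − h(BH-3) = 64.43 − 58.97 = 5.46 m.
Hydraulic gradient: i = |Δh| / L = 5.46 / 1185 = 0.00461.
Flow is from higher to lower head: from BH-2 toward BH-3, i.e. toward the north-east.

i ≈ 0.00461; groundwater flows toward the north-east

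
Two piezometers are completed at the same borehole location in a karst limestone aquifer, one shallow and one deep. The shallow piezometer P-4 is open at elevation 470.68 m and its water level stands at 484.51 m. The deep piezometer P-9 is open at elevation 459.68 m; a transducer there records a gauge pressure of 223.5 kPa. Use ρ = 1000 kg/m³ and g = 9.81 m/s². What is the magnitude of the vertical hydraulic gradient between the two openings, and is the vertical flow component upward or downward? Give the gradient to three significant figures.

|i_v| ≈ 0.186; vertical flow is downward

Total head at P-4: h = 484.51 m (water level in the standpipe).
Pressure head at P-9: ψ = P/(ρg) = 223.5×1000 / (1000 × 9.81) = 22.78 m.
Total head at P-9: h = z + ψ = 459.68 + 22.78 = 482.46 m.
Δh = h(P-4) − h(P-9) = 484.51 − 482.46 = 2.05 m.
Vertical separation Δz = 470.68 − 459.68 = 11.00 m.
|i_v| = |Δh| / Δz = 2.05 / 11.00 = 0.186.
Head is higher in the shallow piezometer, so vertical flow is downward (recharge condition).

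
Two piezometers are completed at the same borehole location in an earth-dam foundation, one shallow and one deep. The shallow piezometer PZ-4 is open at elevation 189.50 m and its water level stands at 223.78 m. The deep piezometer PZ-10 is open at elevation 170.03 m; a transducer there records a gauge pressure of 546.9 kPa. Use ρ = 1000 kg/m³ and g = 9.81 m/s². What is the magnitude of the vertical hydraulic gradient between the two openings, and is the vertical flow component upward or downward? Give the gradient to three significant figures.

|i_v| ≈ 0.103; vertical flow is upward

Total head at PZ-4: h = 223.78 m (water level in the standpipe).
Pressure head at PZ-10: ψ = P/(ρg) = 546.9×1000 / (1000 × 9.81) = 55.75 m.
Total head at PZ-10: h = z + ψ = 170.03 + 55.75 = 225.78 m.
Δh = h(PZ-4) − h(PZ-10) = 223.78 − 225.78 = -2.00 m.
Vertical separation Δz = 189.50 − 170.03 = 19.47 m.
|i_v| = |Δh| / Δz = 2.00 / 19.47 = 0.103.
Head is higher in the deep piezometer, so vertical flow is upward (discharge condition).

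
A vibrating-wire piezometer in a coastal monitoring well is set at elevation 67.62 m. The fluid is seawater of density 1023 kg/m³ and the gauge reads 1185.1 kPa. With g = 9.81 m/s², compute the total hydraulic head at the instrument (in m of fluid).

h ≈ 185.71 m

ψ = P/(ρg) = 1185.1×1000 / (1023 × 9.81) = 118.09 m.
h = z + ψ = 67.62 + 118.09 = 185.71 m.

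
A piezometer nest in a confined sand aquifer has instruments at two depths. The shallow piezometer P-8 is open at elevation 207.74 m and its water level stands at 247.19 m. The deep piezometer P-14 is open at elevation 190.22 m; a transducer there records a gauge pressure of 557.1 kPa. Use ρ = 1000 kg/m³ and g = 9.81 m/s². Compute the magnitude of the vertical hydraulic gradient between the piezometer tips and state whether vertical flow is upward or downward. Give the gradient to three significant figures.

Total head at P-8: h = 247.19 m (water level in the standpipe).
Pressure head at P-14: ψ = P/(ρg) = 557.1×1000 / (1000 × 9.81) = 56.79 m.
Total head at P-14: h = z + ψ = 190.22 + 56.79 = 247.01 m.
Δh = h(P-8) − h(P-14) = 247.19 − 247.01 = 0.18 m.
Vertical separation Δz = 207.74 − 190.22 = 17.52 m.
|i_v| = |Δh| / Δz = 0.18 / 17.52 = 0.0103.
Head is higher in the shallow piezometer, so vertical flow is downward (recharge condition).

|i_v| ≈ 0.0103; vertical flow is downward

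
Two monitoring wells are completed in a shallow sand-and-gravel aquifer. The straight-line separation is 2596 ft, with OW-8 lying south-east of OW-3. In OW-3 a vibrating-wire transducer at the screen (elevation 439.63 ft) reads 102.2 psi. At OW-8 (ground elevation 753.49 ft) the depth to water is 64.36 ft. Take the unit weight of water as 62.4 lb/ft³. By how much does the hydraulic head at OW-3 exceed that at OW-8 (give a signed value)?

Pressure head at OW-3: ψ = 144·P/γ = 144 × 102.2 / 62.4 = 235.85 ft.
Total head at OW-3: h = z + ψ = 439.63 + 235.85 = 675.48 ft.
Total head at OW-8: h = 753.49 − 64.36 = 689.13 ft.
Head difference: h(OW-3) − h(OW-8) = 675.48 − 689.13 = -13.65 ft.

Δh ≈ -13.65 ft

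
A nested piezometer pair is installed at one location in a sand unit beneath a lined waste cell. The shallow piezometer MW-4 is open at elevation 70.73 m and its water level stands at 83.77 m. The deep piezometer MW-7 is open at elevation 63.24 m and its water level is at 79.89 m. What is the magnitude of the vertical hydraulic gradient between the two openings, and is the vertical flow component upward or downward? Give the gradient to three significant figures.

Total head at MW-4: h = 83.77 m (water level in the standpipe).
Total head at MW-7: h = 79.89 m.
Δh = h(MW-4) − h(MW-7) = 83.77 − 79.89 = 3.88 m.
Vertical separation Δz = 70.73 − 63.24 = 7.49 m.
|i_v| = |Δh| / Δz = 3.88 / 7.49 = 0.518.
Head is higher in the shallow piezometer, so vertical flow is downward (recharge condition).

|i_v| ≈ 0.518; vertical flow is downward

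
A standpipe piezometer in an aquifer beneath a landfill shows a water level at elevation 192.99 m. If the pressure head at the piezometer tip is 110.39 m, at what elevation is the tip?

z = h − ψ = 192.99 − 110.39 = 82.60 m.

z ≈ 82.60 m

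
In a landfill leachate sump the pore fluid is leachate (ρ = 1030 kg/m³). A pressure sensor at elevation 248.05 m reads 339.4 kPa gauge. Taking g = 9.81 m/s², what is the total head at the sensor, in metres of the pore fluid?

h ≈ 281.64 m

ψ = P/(ρg) = 339.4×1000 / (1030 × 9.81) = 33.59 m.
h = z + ψ = 248.05 + 33.59 = 281.64 m.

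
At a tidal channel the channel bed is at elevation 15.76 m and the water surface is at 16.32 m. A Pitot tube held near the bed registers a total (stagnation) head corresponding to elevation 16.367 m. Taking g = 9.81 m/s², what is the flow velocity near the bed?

v ≈ 0.960 m/s

Near the bed, under hydrostatic conditions, the piezometric head (z + ψ) equals the free-surface elevation, 16.32 m.
Velocity head = total − piezometric = 16.367 − 16.32 = 0.047 m.
v = √(2g·h_v) = √(2 × 9.81 × 0.047) = 0.960 m/s.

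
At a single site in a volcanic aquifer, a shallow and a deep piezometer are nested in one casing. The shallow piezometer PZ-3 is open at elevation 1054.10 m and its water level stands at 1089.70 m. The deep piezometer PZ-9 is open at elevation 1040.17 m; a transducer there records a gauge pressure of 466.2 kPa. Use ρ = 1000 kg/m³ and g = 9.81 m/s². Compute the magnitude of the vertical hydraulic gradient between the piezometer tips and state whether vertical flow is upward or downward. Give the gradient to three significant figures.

|i_v| ≈ 0.144; vertical flow is downward

Total head at PZ-3: h = 1089.70 m (water level in the standpipe).
Pressure head at PZ-9: ψ = P/(ρg) = 466.2×1000 / (1000 × 9.81) = 47.52 m.
Total head at PZ-9: h = z + ψ = 1040.17 + 47.52 = 1087.69 m.
Δh = h(PZ-3) − h(PZ-9) = 1089.70 − 1087.69 = 2.01 m.
Vertical separation Δz = 1054.10 − 1040.17 = 13.93 m.
|i_v| = |Δh| / Δz = 2.01 / 13.93 = 0.144.
Head is higher in the shallow piezometer, so vertical flow is downward (recharge condition).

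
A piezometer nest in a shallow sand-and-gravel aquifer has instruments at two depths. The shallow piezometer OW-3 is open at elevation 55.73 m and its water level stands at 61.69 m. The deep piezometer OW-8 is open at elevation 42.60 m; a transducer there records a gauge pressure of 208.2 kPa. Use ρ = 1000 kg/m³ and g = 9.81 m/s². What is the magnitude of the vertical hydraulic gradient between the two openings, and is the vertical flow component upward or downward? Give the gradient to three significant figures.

|i_v| ≈ 0.162; vertical flow is upward

Total head at OW-3: h = 61.69 m (water level in the standpipe).
Pressure head at OW-8: ψ = P/(ρg) = 208.2×1000 / (1000 × 9.81) = 21.22 m.
Total head at OW-8: h = z + ψ = 42.60 + 21.22 = 63.82 m.
Δh = h(OW-3) − h(OW-8) = 61.69 − 63.82 = -2.13 m.
Vertical separation Δz = 55.73 − 42.60 = 13.13 m.
|i_v| = |Δh| / Δz = 2.13 / 13.13 = 0.162.
Head is higher in the deep piezometer, so vertical flow is upward (discharge condition).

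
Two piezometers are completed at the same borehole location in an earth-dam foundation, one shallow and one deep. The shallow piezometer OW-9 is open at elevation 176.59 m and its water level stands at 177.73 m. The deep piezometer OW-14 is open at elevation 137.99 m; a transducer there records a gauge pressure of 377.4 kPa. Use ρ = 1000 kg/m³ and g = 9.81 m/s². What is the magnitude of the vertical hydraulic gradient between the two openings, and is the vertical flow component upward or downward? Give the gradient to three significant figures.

|i_v| ≈ 0.0329; vertical flow is downward

Total head at OW-9: h = 177.73 m (water level in the standpipe).
Pressure head at OW-14: ψ = P/(ρg) = 377.4×1000 / (1000 × 9.81) = 38.47 m.
Total head at OW-14: h = z + ψ = 137.99 + 38.47 = 176.46 m.
Δh = h(OW-9) − h(OW-14) = 177.73 − 176.46 = 1.27 m.
Vertical separation Δz = 176.59 − 137.99 = 38.60 m.
|i_v| = |Δh| / Δz = 1.27 / 38.60 = 0.0329.
Head is higher in the shallow piezometer, so vertical flow is downward (recharge condition).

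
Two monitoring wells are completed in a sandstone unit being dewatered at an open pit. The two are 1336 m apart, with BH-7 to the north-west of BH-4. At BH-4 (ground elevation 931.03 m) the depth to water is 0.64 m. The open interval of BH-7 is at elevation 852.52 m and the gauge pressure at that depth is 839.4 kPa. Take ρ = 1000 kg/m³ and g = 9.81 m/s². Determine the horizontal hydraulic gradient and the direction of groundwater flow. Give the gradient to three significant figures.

Total head at BH-4: h = 931.03 − 0.64 = 930.39 m.
Pressure head at BH-7: ψ = P/(ρg) = 839.4×1000 / (1000 × 9.81) = 85.57 m.
Total head at BH-7: h = z + ψ = 852.52 + 85.57 = 938.09 m.
Head difference: h(BH-4) − h(BH-7) = 930.39 − 938.09 = -7.70 m.
Hydraulic gradient: i = |Δh| / L = 7.70 / 1336 = 0.00576.
Flow is from higher to lower head: from BH-7 toward BH-4, i.e. toward the south-east.

i ≈ 0.00576; groundwater flows toward the south-east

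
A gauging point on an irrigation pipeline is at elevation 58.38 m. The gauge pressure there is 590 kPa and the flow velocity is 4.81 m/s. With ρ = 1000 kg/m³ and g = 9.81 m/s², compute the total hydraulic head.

h ≈ 119.70 m

Pressure head ψ = P/(ρg) = 590×1000 / (1000 × 9.81) = 60.14 m.
Velocity head = v²/(2g) = 4.81² / (2 × 9.81) = 1.179 m.
h = z + ψ + v²/(2g) = 58.38 + 60.14 + 1.179 = 119.70 m.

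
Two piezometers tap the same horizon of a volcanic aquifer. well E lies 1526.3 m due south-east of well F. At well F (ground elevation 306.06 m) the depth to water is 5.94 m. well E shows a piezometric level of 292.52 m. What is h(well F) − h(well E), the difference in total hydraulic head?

Δh ≈ 7.60 m

Total head at well F: h = 306.06 − 5.94 = 300.12 m.
Total head at well E: h = 292.52 m (water level in the piezometer is the total head).
Head difference: h(well F) − h(well E) = 300.12 − 292.52 = 7.60 m.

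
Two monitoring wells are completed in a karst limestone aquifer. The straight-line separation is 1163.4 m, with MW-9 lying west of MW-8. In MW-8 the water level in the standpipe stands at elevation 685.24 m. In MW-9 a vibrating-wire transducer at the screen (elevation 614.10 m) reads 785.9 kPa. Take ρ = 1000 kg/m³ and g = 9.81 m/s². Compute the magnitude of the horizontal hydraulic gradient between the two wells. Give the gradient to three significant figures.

Total head at MW-8: h = 685.24 m (water level in the piezometer is the total head).
Pressure head at MW-9: ψ = P/(ρg) = 785.9×1000 / (1000 × 9.81) = 80.11 m.
Total head at MW-9: h = z + ψ = 614.10 + 80.11 = 694.21 m.
Head difference: h(MW-8) − h(MW-9) = 685.24 − 694.21 = -8.97 m.
Hydraulic gradient: i = |Δh| / L = 8.97 / 1163.4 = 0.00771.

i ≈ 0.00771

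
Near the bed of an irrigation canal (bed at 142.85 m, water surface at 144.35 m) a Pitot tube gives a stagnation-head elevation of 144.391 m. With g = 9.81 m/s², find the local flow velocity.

Near the bed, under hydrostatic conditions, the piezometric head (z + ψ) equals the free-surface elevation, 144.35 m.
Velocity head = total − piezometric = 144.391 − 144.35 = 0.041 m.
v = √(2g·h_v) = √(2 × 9.81 × 0.041) = 0.897 m/s.

v ≈ 0.897 m/s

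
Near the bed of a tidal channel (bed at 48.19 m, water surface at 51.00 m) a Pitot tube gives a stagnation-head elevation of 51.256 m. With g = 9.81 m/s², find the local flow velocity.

v ≈ 2.24 m/s

Near the bed, under hydrostatic conditions, the piezometric head (z + ψ) equals the free-surface elevation, 51.00 m.
Velocity head = total − piezometric = 51.256 − 51.00 = 0.256 m.
v = √(2g·h_v) = √(2 × 9.81 × 0.256) = 2.24 m/s.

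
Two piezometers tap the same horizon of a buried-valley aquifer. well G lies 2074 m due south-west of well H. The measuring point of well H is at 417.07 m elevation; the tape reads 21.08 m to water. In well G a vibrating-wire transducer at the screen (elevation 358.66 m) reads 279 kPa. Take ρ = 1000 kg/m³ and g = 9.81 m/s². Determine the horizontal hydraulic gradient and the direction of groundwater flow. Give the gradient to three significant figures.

Total head at well H: h = 417.07 − 21.08 = 395.99 m.
Pressure head at well G: ψ = P/(ρg) = 279×1000 / (1000 × 9.81) = 28.44 m.
Total head at well G: h = z + ψ = 358.66 + 28.44 = 387.10 m.
Head difference: h(well H) − h(well G) = 395.99 − 387.10 = 8.89 m.
Hydraulic gradient: i = |Δh| / L = 8.89 / 2074 = 0.00429.
Flow is from higher to lower head: from well H toward well G, i.e. toward the south-west.

i ≈ 0.00429; groundwater flows toward the south-west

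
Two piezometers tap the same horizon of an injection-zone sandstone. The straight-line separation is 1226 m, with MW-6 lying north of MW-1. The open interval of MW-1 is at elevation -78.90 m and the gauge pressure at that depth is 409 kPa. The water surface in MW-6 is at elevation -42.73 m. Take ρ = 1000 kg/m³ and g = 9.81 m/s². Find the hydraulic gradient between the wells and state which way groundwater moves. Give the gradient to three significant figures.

i ≈ 0.00450; groundwater flows toward the north

Pressure head at MW-1: ψ = P/(ρg) = 409×1000 / (1000 × 9.81) = 41.69 m.
Total head at MW-1: h = z + ψ = -78.90 + 41.69 = -37.21 m.
Total head at MW-6: h = -42.73 m (water level in the piezometer is the total head).
Head difference: h(MW-1) − h(MW-6) = -37.21 − (-42.73) = 5.52 m.
Hydraulic gradient: i = |Δh| / L = 5.52 / 1226 = 0.00450.
Flow is from higher to lower head: from MW-1 toward MW-6, i.e. toward the north.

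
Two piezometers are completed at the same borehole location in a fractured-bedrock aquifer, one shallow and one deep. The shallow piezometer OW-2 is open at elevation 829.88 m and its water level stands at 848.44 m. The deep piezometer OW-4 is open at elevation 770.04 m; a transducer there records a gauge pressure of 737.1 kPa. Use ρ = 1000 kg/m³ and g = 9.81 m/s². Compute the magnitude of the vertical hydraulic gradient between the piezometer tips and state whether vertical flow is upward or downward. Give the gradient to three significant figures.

Total head at OW-2: h = 848.44 m (water level in the standpipe).
Pressure head at OW-4: ψ = P/(ρg) = 737.1×1000 / (1000 × 9.81) = 75.14 m.
Total head at OW-4: h = z + ψ = 770.04 + 75.14 = 845.18 m.
Δh = h(OW-2) − h(OW-4) = 848.44 − 845.18 = 3.26 m.
Vertical separation Δz = 829.88 − 770.04 = 59.84 m.
|i_v| = |Δh| / Δz = 3.26 / 59.84 = 0.0545.
Head is higher in the shallow piezometer, so vertical flow is downward (recharge condition).

|i_v| ≈ 0.0545; vertical flow is downward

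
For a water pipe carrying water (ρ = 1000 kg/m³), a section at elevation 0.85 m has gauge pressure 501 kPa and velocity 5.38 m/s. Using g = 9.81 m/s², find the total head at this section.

h ≈ 53.40 m

Pressure head ψ = P/(ρg) = 501×1000 / (1000 × 9.81) = 51.07 m.
Velocity head = v²/(2g) = 5.38² / (2 × 9.81) = 1.475 m.
h = z + ψ + v²/(2g) = 0.85 + 51.07 + 1.475 = 53.40 m.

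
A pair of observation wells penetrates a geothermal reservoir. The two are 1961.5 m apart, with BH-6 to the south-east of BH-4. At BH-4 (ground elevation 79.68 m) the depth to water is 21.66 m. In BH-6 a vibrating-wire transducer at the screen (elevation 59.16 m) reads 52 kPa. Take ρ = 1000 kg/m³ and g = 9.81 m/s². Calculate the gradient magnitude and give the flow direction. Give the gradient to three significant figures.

i ≈ 0.00328; groundwater flows toward the north-west

Total head at BH-4: h = 79.68 − 21.66 = 58.02 m.
Pressure head at BH-6: ψ = P/(ρg) = 52×1000 / (1000 × 9.81) = 5.30 m.
Total head at BH-6: h = z + ψ = 59.16 + 5.30 = 64.46 m.
Head difference: h(BH-4) − h(BH-6) = 58.02 − 64.46 = -6.44 m.
Hydraulic gradient: i = |Δh| / L = 6.44 / 1961.5 = 0.00328.
Flow is from higher to lower head: from BH-6 toward BH-4, i.e. toward the north-west.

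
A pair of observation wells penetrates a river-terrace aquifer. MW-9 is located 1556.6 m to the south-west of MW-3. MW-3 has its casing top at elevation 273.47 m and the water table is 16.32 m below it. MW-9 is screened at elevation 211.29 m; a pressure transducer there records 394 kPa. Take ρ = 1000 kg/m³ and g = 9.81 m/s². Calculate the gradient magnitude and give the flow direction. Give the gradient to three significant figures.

Total head at MW-3: h = 273.47 − 16.32 = 257.15 m.
Pressure head at MW-9: ψ = P/(ρg) = 394×1000 / (1000 × 9.81) = 40.16 m.
Total head at MW-9: h = z + ψ = 211.29 + 40.16 = 251.45 m.
Head difference: h(MW-3) − h(MW-9) = 257.15 − 251.45 = 5.70 m.
Hydraulic gradient: i = |Δh| / L = 5.70 / 1556.6 = 0.00366.
Flow is from higher to lower head: from MW-3 toward MW-9, i.e. toward the south-west.

i ≈ 0.00366; groundwater flows toward the south-west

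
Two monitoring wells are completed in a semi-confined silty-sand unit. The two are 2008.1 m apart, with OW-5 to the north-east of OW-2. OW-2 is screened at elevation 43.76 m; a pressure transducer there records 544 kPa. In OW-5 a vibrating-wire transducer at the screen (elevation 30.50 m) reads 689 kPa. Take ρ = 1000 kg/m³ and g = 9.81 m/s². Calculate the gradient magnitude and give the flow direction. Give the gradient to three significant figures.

i ≈ 0.000757; groundwater flows toward the south-west

Pressure head at OW-2: ψ = P/(ρg) = 544×1000 / (1000 × 9.81) = 55.45 m.
Total head at OW-2: h = z + ψ = 43.76 + 55.45 = 99.21 m.
Pressure head at OW-5: ψ = P/(ρg) = 689×1000 / (1000 × 9.81) = 70.23 m.
Total head at OW-5: h = z + ψ = 30.50 + 70.23 = 100.73 m.
Head difference: h(OW-2) − h(OW-5) = 99.21 − 100.73 = -1.52 m.
Hydraulic gradient: i = |Δh| / L = 1.52 / 2008.1 = 0.000757.
Flow is from higher to lower head: from OW-5 toward OW-2, i.e. toward the south-west.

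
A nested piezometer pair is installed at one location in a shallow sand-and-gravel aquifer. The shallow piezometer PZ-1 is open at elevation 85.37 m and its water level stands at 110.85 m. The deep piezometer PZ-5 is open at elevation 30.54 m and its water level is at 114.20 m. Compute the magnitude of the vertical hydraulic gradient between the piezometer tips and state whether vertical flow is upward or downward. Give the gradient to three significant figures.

Total head at PZ-1: h = 110.85 m (water level in the standpipe).
Total head at PZ-5: h = 114.20 m.
Δh = h(PZ-1) − h(PZ-5) = 110.85 − 114.20 = -3.35 m.
Vertical separation Δz = 85.37 − 30.54 = 54.83 m.
|i_v| = |Δh| / Δz = 3.35 / 54.83 = 0.0611.
Head is higher in the deep piezometer, so vertical flow is upward (discharge condition).

|i_v| ≈ 0.0611; vertical flow is upward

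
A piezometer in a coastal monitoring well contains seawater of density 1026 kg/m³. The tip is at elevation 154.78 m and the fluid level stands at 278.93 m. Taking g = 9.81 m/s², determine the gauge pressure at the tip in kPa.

P ≈ 1250 kPa

Pressure head ψ = h − z = 278.93 − 154.78 = 124.15 m.
P = ρgψ = 1026 × 9.81 × 124.15 = 1249577 Pa ≈ 1250 kPa.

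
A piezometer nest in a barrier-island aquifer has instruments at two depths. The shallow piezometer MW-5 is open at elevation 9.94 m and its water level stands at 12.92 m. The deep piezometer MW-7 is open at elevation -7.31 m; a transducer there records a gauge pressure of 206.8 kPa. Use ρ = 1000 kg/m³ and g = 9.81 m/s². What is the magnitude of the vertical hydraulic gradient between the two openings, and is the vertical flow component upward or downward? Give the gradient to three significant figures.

Total head at MW-5: h = 12.92 m (water level in the standpipe).
Pressure head at MW-7: ψ = P/(ρg) = 206.8×1000 / (1000 × 9.81) = 21.08 m.
Total head at MW-7: h = z + ψ = -7.31 + 21.08 = 13.77 m.
Δh = h(MW-5) − h(MW-7) = 12.92 − 13.77 = -0.85 m.
Vertical separation Δz = 9.94 − (-7.31) = 17.25 m.
|i_v| = |Δh| / Δz = 0.85 / 17.25 = 0.0493.
Head is higher in the deep piezometer, so vertical flow is upward (discharge condition).

|i_v| ≈ 0.0493; vertical flow is upward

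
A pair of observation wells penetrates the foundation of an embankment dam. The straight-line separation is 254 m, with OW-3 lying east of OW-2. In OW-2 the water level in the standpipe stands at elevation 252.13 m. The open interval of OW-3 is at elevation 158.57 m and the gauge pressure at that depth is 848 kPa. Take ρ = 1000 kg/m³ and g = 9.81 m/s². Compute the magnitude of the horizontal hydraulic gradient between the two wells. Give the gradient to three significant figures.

Total head at OW-2: h = 252.13 m (water level in the piezometer is the total head).
Pressure head at OW-3: ψ = P/(ρg) = 848×1000 / (1000 × 9.81) = 86.44 m.
Total head at OW-3: h = z + ψ = 158.57 + 86.44 = 245.01 m.
Head difference: h(OW-2) − h(OW-3) = 252.13 − 245.01 = 7.12 m.
Hydraulic gradient: i = |Δh| / L = 7.12 / 254 = 0.0280.

i ≈ 0.0280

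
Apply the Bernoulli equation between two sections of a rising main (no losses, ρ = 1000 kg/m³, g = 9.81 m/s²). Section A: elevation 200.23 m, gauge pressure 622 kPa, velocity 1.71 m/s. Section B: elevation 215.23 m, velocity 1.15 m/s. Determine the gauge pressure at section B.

P₂ ≈ 476 kPa

Pressure head at A: ψ₁ = P₁/(ρg) = 622×1000 / (1000 × 9.81) = 63.40 m.
Velocity heads: v₁²/2g = 1.71²/19.62 = 0.149 m; v₂²/2g = 1.15²/19.62 = 0.067 m.
Total head H = z₁ + ψ₁ + v₁²/2g = 200.23 + 63.40 + 0.149 = 263.78 m.
ψ₂ = H − z₂ − v₂²/2g = 263.78 − 215.23 − 0.067 = 48.48 m.
P₂ = ρgψ₂ = 1000 × 9.81 × 48.48 ≈ 476 kPa.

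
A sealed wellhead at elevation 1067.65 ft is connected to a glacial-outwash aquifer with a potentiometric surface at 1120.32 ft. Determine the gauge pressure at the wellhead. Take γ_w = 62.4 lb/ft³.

Head above the cap: Δh = 1120.32 − 1067.65 = 52.67 ft.
P = γΔh/144 = 62.4 × 52.67 / 144 = 22.8 psi.

P ≈ 22.8 psi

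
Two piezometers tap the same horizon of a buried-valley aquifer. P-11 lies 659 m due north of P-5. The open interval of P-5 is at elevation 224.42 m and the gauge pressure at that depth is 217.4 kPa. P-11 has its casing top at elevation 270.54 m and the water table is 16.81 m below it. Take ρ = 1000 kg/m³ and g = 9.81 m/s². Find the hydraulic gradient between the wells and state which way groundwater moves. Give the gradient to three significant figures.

i ≈ 0.0108; groundwater flows toward the south

Pressure head at P-5: ψ = P/(ρg) = 217.4×1000 / (1000 × 9.81) = 22.16 m.
Total head at P-5: h = z + ψ = 224.42 + 22.16 = 246.58 m.
Total head at P-11: h = 270.54 − 16.81 = 253.73 m.
Head difference: h(P-5) − h(P-11) = 246.58 − 253.73 = -7.15 m.
Hydraulic gradient: i = |Δh| / L = 7.15 / 659 = 0.0108.
Flow is from higher to lower head: from P-11 toward P-5, i.e. toward the south.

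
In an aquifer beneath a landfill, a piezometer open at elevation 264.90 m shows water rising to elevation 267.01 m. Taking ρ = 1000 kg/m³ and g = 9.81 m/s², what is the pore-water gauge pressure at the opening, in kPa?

P ≈ 20.7 kPa

Pressure head ψ = h − z = 267.01 − 264.90 = 2.11 m.
P = ρgψ = 1000 × 9.81 × 2.11 = 20699 Pa ≈ 20.7 kPa.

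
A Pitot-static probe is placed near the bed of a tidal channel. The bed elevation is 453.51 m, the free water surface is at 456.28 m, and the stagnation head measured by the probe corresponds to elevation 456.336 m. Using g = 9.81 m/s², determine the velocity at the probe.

v ≈ 1.05 m/s

Near the bed, under hydrostatic conditions, the piezometric head (z + ψ) equals the free-surface elevation, 456.28 m.
Velocity head = total − piezometric = 456.336 − 456.28 = 0.056 m.
v = √(2g·h_v) = √(2 × 9.81 × 0.056) = 1.05 m/s.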